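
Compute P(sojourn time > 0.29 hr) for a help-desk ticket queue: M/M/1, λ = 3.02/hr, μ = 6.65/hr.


W ~ Exponential(μ−λ) for M/M/1.
μ − λ = 6.65 − 3.02 = 3.6300
P(W > t) = e^{−(μ−λ)t} = e^{−1.0527} = 0.348994

Final: 0.348994


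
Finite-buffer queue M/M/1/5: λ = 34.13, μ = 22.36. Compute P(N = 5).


ρ = λ/μ = 34.13/22.36 = 1.5264
P_K = (1−ρ)ρ^K/(1−ρ^(K+1)) = (-0.5264·8.285571)/(1 − 12.646983)
= -4.361412/-11.646983 = 0.374467

Final: 0.374467


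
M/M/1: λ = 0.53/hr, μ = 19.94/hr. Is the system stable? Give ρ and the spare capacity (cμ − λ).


Total capacity cμ = 1·19.94 = 19.94/hr
ρ = λ/(cμ) = 0.53/19.94 = 0.02658
Stable ⇔ ρ < 1: YES
Spare capacity = cμ − λ = 19.94 − 0.53 = 19.41/hr

Final: ρ = 0.02658; stable; margin = 19.41/hr


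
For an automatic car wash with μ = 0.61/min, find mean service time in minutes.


Mean service time = 1/μ = 1/0.61 minute = 1.63934 minute
In minutes: 1.63934 × 1 = 1.6393 min

Final: 1.6393 min


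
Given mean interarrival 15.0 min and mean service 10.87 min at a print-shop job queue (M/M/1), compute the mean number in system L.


λ = 60/15.0 = 4.0000 /hr
μ = 60/10.87 = 5.5198 /hr
ρ = λ/μ = 4.0000/5.5198 = 0.7247
L = ρ/(1−ρ) = 0.7247/0.2753 = 2.6320

Final: 2.6320


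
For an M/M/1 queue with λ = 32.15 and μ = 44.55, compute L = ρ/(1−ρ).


ρ = λ/μ = 32.15/44.55 = 0.7217
L = ρ/(1−ρ) = 0.7217/(1 − 0.7217) = 0.7217/0.2783 = 2.5927

Final: 2.5927


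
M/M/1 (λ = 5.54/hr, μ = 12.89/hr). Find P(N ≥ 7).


ρ = 5.54/12.89 = 0.4298
P(N ≥ n) = ρ^n = 0.4298^7 = 0.002709

Final: 0.002709


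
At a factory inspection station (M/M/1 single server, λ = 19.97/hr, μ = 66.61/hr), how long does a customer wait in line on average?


ρ = 19.97/66.61 = 0.2998
Wq = ρ/(μ−λ) = 0.2998/(66.61 − 19.97) = 0.2998/46.64 = 0.006428 hr

Final: 0.006428 hr


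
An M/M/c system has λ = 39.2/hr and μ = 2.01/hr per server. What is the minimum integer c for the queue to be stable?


Stability requires cμ > λ ⇔ c > λ/μ.
λ/μ = 39.2/2.01 = 19.5025
Minimum integer c = ⌊19.5025⌋ + 1 = 20
Check: 20·2.01 = 40.20 > 39.2, while 19·2.01 = 38.19 ≤ 39.2

Final: 20 servers


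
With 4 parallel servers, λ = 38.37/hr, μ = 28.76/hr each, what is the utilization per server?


ρ = λ/(cμ) = 38.37/(4·28.76) = 38.37/115.04 = 0.3335

Final: 0.3335


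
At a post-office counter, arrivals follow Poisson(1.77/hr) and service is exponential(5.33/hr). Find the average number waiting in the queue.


ρ = 1.77/5.33 = 0.3321
Lq = ρ²/(1−ρ) = 0.1103/0.6679 = 0.1651

Final: 0.1651


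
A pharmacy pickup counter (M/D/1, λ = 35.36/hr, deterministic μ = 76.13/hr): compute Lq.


ρ = 35.36/76.13 = 0.4645
M/D/1: Lq = ρ²/(2(1−ρ)) = 0.2157/(2·0.5355) = 0.20142

Final: 0.20142


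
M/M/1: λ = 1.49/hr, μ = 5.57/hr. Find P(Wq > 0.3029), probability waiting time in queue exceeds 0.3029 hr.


ρ = 1.49/5.57 = 0.2675
P(Wq > t) = ρ·e^{−(μ−λ)t} = 0.2675·e^{−1.2358}
= 0.2675·0.290593 = 0.077735

Final: 0.077735


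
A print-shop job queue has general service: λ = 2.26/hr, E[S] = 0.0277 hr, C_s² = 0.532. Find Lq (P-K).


ρ = λ·E[S] = 2.26·0.0277 = 0.06260
Lq = ρ²(1+C_s²)/(2(1−ρ)) = 0.003919·(1+0.532)/(2·0.9374)
= 0.003919·1.5320/1.8748 = 0.003202

Final: 0.003202


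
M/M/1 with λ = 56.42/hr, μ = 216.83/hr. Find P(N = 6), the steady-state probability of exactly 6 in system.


ρ = 56.42/216.83 = 0.2602
P_n = (1−ρ)·ρ^n = (1 − 0.2602)·0.2602^6 = 0.7398·0.0003104 = 0.0002296

Final: 0.0002296


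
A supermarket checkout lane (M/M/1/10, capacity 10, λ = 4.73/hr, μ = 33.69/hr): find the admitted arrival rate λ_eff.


ρ = 0.1404; P_K = (1−ρ)ρ^10/(1−ρ^11) = 0.000000002558
λ_eff = λ(1 − P_K) = 4.73·(1 − 0.000000002558) = 4.73·1.000000 = 4.7300 /hr

Final: 4.7300 /hr


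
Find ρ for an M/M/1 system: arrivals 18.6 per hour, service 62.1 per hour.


ρ = λ/μ = 18.6/62.1 = 0.2995

Final: 0.2995


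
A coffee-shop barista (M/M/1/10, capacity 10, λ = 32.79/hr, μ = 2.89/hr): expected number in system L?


ρ = 32.79/2.89 = 11.3460
L = ρ[1 − (K+1)ρ^K + Kρ^(K+1)] / [(1−ρ)(1−ρ^(K+1))]
Numerator: 11.3460·(1 − 11·35353770562.549278 + 10·401124614791.000244) = 41099311309963.968750
Denominator: (-10.3460)·(-401124614790.000244) = 4150043592464.016113
L = 41099311309963.968750/4150043592464.016113 = 9.9033

Final: 9.9033


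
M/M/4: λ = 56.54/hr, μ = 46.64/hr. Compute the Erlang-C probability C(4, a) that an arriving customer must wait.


a = λ/μ = 1.2123; ρ = a/4 = 0.3031
P₀ = 0.296464 (from M/M/c formula)
C(c,a) = [a^c/(c!(1−ρ))]·P₀ = [2.15968/(24·0.6969)]·0.296464
= 0.12912·0.296464 = 0.038279

Final: 0.038279


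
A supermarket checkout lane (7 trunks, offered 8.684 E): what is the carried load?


B(7,8.684) = 0.345360 (Erlang-B)
Carried load = a(1 − B) = 8.684·(1 − 0.345360) = 8.684·0.654640 = 5.6849 E

Final: 5.6849 Erlangs


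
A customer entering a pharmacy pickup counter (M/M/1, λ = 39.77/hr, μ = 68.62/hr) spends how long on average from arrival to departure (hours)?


W = 1/(μ−λ) = 1/(68.62 − 39.77) = 1/28.85 = 0.03466 hr

Final: 0.03466 hr


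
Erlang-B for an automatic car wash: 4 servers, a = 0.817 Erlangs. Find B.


B(c,a) = (a^c/c!) / Σ_{k=0}^{c} a^k/k!
a^4/4! = 0.018564
Σ terms (k=0..4): 1.00000 + 0.81700 + 0.33374 + 0.09089 + 0.01856 = 2.260198
B = 0.018564/2.260198 = 0.008214

Final: 0.008214


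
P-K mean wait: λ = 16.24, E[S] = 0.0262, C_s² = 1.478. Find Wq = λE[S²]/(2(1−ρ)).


ρ = λ·E[S] = 16.24·0.0262 = 0.4255
E[S²] = E[S]²(1+C_s²) = 0.0262²·(1+1.478) = 0.001701
Wq = λ·E[S²]/(2(1−ρ)) = 16.24·0.001701/(2·0.5745) = 0.02404 hr

Final: 0.02404 hr


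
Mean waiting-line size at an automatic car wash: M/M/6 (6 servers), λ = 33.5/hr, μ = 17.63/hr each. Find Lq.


a = λ/μ = 1.9002; ρ = a/6 = 0.3167
P₀ = 0.149381
Lq = P₀·a^c·ρ / (c!·(1−ρ)²) = 0.149381·47.07117·0.3167/(720·0.46691)
= 0.006624

Final: 0.006624


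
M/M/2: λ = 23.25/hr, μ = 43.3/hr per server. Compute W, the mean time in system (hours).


a = 0.5370; ρ = 0.2685; P₀ = 0.576695
Lq = P₀·a^c·ρ/(c!(1−ρ)²) = 0.04171
Wq = Lq/λ = 0.04171/23.25 = 0.001794 hr
W = Wq + 1/μ = 0.001794 + 0.02309 = 0.02489 hr

Final: 0.02489 hr


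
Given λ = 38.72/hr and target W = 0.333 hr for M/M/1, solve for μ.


W = 1/(μ−λ) ⇒ μ − λ = 1/W = 1/0.333 = 3.0030
μ = λ + 1/W = 38.72 + 3.0030 = 41.7230 per hr

Final: 41.7230 /hr


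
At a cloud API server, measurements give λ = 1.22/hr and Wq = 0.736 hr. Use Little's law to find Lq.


Lq = λWq = 1.22·0.736 = 0.8979

Final: 0.8979


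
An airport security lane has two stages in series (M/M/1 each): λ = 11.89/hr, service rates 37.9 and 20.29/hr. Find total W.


Each node sees arrival rate λ = 11.89/hr (tandem ⇒ throughput preserved).
W₁ = 1/(μ₁−λ) = 1/(37.9−11.89) = 0.03845 hr
W₂ = 1/(μ₂−λ) = 1/(20.29−11.89) = 0.11905 hr
W_total = W₁ + W₂ = 0.03845 + 0.11905 = 0.15749 hr

Final: 0.15749 hr


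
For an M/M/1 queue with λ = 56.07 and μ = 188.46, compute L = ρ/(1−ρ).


ρ = λ/μ = 56.07/188.46 = 0.2975
L = ρ/(1−ρ) = 0.2975/(1 − 0.2975) = 0.2975/0.7025 = 0.4235

Final: 0.4235


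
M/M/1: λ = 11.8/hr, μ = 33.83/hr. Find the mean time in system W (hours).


W = 1/(μ−λ) = 1/(33.83 − 11.8) = 1/22.03 = 0.04539 hr

Final: 0.04539 hr


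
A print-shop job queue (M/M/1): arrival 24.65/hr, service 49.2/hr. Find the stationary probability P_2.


ρ = 24.65/49.2 = 0.5010
P_n = (1−ρ)·ρ^n = (1 − 0.5010)·0.5010^2 = 0.4990·0.251017 = 0.125254

Final: 0.125254


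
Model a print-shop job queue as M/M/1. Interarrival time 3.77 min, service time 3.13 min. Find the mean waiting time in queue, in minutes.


λ = 60/3.77 = 15.9151 /hr
μ = 60/3.13 = 19.1693 /hr
ρ = λ/μ = 15.9151/19.1693 = 0.8302
Wq = ρ/(μ−λ) = 0.8302/(19.1693−15.9151) = 0.25513 hr
In minutes: 0.25513·60 = 15.308 min

Final: 15.308 min


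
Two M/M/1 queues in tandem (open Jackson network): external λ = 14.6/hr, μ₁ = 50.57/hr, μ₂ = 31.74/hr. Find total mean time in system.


Each node sees arrival rate λ = 14.6/hr (tandem ⇒ throughput preserved).
W₁ = 1/(μ₁−λ) = 1/(50.57−14.6) = 0.02780 hr
W₂ = 1/(μ₂−λ) = 1/(31.74−14.6) = 0.05834 hr
W_total = W₁ + W₂ = 0.02780 + 0.05834 = 0.08614 hr

Final: 0.08614 hr


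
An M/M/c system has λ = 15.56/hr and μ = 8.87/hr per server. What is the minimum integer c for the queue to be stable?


Stability requires cμ > λ ⇔ c > λ/μ.
λ/μ = 15.56/8.87 = 1.7542
Minimum integer c = ⌊1.7542⌋ + 1 = 2
Check: 2·8.87 = 17.74 > 15.56, while 1·8.87 = 8.87 ≤ 15.56

Final: 2 servers


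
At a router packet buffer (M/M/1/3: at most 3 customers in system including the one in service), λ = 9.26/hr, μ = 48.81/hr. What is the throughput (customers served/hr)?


ρ = 0.1897; P_K = (1−ρ)ρ^3/(1−ρ^4) = 0.005540
λ_eff = λ(1 − P_K) = 9.26·(1 − 0.005540) = 9.26·0.994460 = 9.2087 /hr

Final: 9.2087 /hr


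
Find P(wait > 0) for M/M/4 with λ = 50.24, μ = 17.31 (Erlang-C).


a = λ/μ = 2.9024; ρ = a/4 = 0.7256
P₀ = 0.043547 (from M/M/c formula)
C(c,a) = [a^c/(c!(1−ρ))]·P₀ = [70.95945/(24·0.2744)]·0.043547
= 10.77463·0.043547 = 0.469203

Final: 0.469203


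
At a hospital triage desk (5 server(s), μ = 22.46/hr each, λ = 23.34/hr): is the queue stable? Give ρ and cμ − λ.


Total capacity cμ = 5·22.46 = 112.30/hr
ρ = λ/(cμ) = 23.34/112.30 = 0.2078
Stable ⇔ ρ < 1: YES
Spare capacity = cμ − λ = 112.30 − 23.34 = 88.96/hr

Final: ρ = 0.2078; stable; margin = 88.96/hr


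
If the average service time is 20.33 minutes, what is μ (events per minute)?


μ = 1/(service time) in consistent units.
1 minute = 1 min, so μ = 1/20.33 = 0.04919 per minute

Final: 0.04919 /min


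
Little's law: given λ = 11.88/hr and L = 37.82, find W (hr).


W = L/λ = 37.82/11.88 = 3.1835 hr

Final: 3.1835 hr


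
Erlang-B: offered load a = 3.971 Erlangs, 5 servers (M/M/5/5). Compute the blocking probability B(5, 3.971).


B(c,a) = (a^c/c!) / Σ_{k=0}^{c} a^k/k!
a^5/5! = 8.228453
Σ terms (k=0..5): 1.00000 + 3.97100 + 7.88442 + 10.43634 + 10.36068 + 8.22845 = 41.880899
B = 8.228453/41.880899 = 0.196473

Final: 0.196473


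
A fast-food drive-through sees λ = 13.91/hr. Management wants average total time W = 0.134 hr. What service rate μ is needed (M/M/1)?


W = 1/(μ−λ) ⇒ μ − λ = 1/W = 1/0.134 = 7.4627
μ = λ + 1/W = 13.91 + 7.4627 = 21.3727 per hr

Final: 21.3727 /hr


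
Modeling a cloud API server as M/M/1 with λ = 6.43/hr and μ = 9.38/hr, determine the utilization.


ρ = λ/μ = 6.43/9.38 = 0.6855

Final: 0.6855


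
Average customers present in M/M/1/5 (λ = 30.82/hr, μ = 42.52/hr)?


ρ = 30.82/42.52 = 0.7248
L = ρ[1 − (K+1)ρ^K + Kρ^(K+1)] / [(1−ρ)(1−ρ^(K+1))]
Numerator: 0.7248·(1 − 6·0.200077 + 5·0.145023) = 0.380287
Denominator: (0.2752)·(0.854977) = 0.235259
L = 0.380287/0.235259 = 1.6165

Final: 1.6165


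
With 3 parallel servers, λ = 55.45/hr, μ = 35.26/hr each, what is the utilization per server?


ρ = λ/(cμ) = 55.45/(3·35.26) = 55.45/105.78 = 0.5242

Final: 0.5242


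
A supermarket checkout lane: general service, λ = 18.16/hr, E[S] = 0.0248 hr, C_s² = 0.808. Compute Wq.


ρ = λ·E[S] = 18.16·0.0248 = 0.4504
E[S²] = E[S]²(1+C_s²) = 0.0248²·(1+0.808) = 0.001112
Wq = λ·E[S²]/(2(1−ρ)) = 18.16·0.001112/(2·0.5496) = 0.01837 hr

Final: 0.01837 hr


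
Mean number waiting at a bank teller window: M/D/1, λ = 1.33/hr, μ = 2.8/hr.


ρ = 1.33/2.8 = 0.4750
M/D/1: Lq = ρ²/(2(1−ρ)) = 0.2256/(2·0.5250) = 0.21488

Final: 0.21488


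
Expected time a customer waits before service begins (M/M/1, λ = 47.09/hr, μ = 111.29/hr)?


ρ = 47.09/111.29 = 0.4231
Wq = ρ/(μ−λ) = 0.4231/(111.29 − 47.09) = 0.4231/64.20 = 0.006591 hr

Final: 0.006591 hr


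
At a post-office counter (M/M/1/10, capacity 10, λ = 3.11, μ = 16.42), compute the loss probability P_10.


ρ = λ/μ = 3.11/16.42 = 0.1894
P_K = (1−ρ)ρ^K/(1−ρ^(K+1)) = (0.8106·0.00000005941)/(1 − 0.00000001125)
= 0.00000004816/1.000000 = 0.00000004816

Final: 0.00000004816


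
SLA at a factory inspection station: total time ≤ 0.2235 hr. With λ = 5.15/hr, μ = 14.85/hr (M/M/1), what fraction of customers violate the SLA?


W ~ Exponential(μ−λ) for M/M/1.
μ − λ = 14.85 − 5.15 = 9.7000
P(W > t) = e^{−(μ−λ)t} = e^{−2.1679} = 0.114412

Final: 0.114412


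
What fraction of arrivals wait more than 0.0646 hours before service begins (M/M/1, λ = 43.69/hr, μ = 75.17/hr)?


ρ = 43.69/75.17 = 0.5812
P(Wq > t) = ρ·e^{−(μ−λ)t} = 0.5812·e^{−2.0336}
= 0.5812·0.130863 = 0.076059

Final: 0.076059


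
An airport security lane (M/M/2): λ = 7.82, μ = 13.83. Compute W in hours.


a = 0.5654; ρ = 0.2827; P₀ = 0.559188
Lq = P₀·a^c·ρ/(c!(1−ρ)²) = 0.04912
Wq = Lq/λ = 0.04912/7.82 = 0.006282 hr
W = Wq + 1/μ = 0.006282 + 0.07231 = 0.07859 hr

Final: 0.07859 hr


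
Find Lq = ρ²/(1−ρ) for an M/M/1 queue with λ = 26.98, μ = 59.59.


ρ = 26.98/59.59 = 0.4528
Lq = ρ²/(1−ρ) = 0.2050/0.5472 = 0.3746

Final: 0.3746


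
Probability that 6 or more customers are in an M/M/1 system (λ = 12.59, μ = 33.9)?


ρ = 12.59/33.9 = 0.3714
P(N ≥ n) = ρ^n = 0.3714^6 = 0.002624

Final: 0.002624


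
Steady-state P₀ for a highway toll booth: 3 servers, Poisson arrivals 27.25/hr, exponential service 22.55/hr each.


a = λ/μ = 27.25/22.55 = 1.2084; ρ = a/c = 0.4028
Σ_{k=0}^{2} a^k/k! (terms k=0..2) = 1.00000 + 1.20843 + 0.73015 = 2.93857
Tail: a^3/(3!(1−ρ)) = 1.76466/(6·0.5972) = 0.49249
P₀ = 1/(2.93857 + 0.49249) = 1/3.43106 = 0.291455

Final: 0.291455


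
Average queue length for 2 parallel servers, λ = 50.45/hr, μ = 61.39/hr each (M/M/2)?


a = λ/μ = 0.8218; ρ = a/2 = 0.4109
P₀ = 0.417537
Lq = P₀·a^c·ρ / (c!·(1−ρ)²) = 0.417537·0.67535·0.4109/(2·0.34704)
= 0.16693

Final: 0.16693


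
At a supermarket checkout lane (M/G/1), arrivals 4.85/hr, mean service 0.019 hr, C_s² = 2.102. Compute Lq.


ρ = λ·E[S] = 4.85·0.019 = 0.09215
Lq = ρ²(1+C_s²)/(2(1−ρ)) = 0.008492·(1+2.102)/(2·0.9079)
= 0.008492·3.1020/1.8157 = 0.01451

Final: 0.01451


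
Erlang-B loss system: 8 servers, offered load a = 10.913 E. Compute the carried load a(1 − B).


B(8,10.913) = 0.379074 (Erlang-B)
Carried load = a(1 − B) = 10.913·(1 − 0.379074) = 10.913·0.620926 = 6.7762 E

Final: 6.7762 Erlangs


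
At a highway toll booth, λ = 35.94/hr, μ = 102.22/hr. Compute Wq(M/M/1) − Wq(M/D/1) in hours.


ρ = 35.94/102.22 = 0.3516
Wq(M/M/1) = ρ/(μ−λ) = 0.3516/66.28 = 0.005305 hr
Wq(M/D/1) = ρ/(2(μ−λ)) = 0.002652 hr
Savings = 0.005305 − 0.002652 = 0.002652 hr

Final: 0.002652 hr


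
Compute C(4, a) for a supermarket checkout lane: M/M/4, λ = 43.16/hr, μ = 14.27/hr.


a = λ/μ = 3.0245; ρ = a/4 = 0.7561
P₀ = 0.036354 (from M/M/c formula)
C(c,a) = [a^c/(c!(1−ρ))]·P₀ = [83.68158/(24·0.2439)]·0.036354
= 14.29761·0.036354 = 0.519775

Final: 0.519775


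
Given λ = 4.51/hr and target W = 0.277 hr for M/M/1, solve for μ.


W = 1/(μ−λ) ⇒ μ − λ = 1/W = 1/0.277 = 3.6101
μ = λ + 1/W = 4.51 + 3.6101 = 8.1201 per hr

Final: 8.1201 /hr


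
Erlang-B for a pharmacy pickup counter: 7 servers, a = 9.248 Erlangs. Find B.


B(c,a) = (a^c/c!) / Σ_{k=0}^{c} a^k/k!
a^7/7! = 1147.900410
Σ terms (k=0..7): 1.00000 + 9.24800 + 42.76275 + 131.82331 + 304.77549 + 563.71275 + 868.86926 + 1147.90041 = 3070.091973
B = 1147.900410/3070.091973 = 0.373898

Final: 0.373898


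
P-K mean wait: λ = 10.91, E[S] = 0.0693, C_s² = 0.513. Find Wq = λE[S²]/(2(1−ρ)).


ρ = λ·E[S] = 10.91·0.0693 = 0.7561
E[S²] = E[S]²(1+C_s²) = 0.0693²·(1+0.513) = 0.007266
Wq = λ·E[S²]/(2(1−ρ)) = 10.91·0.007266/(2·0.2439) = 0.16249 hr

Final: 0.16249 hr


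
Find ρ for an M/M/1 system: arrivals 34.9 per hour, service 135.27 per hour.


ρ = λ/μ = 34.9/135.27 = 0.2580

Final: 0.2580


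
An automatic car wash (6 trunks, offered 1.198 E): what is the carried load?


B(6,1.198) = 0.001239 (Erlang-B)
Carried load = a(1 − B) = 1.198·(1 − 0.001239) = 1.198·0.998761 = 1.1965 E

Final: 1.1965 Erlangs


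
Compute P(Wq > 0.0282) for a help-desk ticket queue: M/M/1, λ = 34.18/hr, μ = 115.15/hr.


ρ = 34.18/115.15 = 0.2968
P(Wq > t) = ρ·e^{−(μ−λ)t} = 0.2968·e^{−2.2834}
= 0.2968·0.101942 = 0.030259

Final: 0.030259


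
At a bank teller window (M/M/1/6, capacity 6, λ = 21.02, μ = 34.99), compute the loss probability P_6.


ρ = λ/μ = 21.02/34.99 = 0.6007
P_K = (1−ρ)ρ^K/(1−ρ^(K+1)) = (0.3993·0.047004)/(1 − 0.028237)
= 0.018767/0.971763 = 0.019312

Final: 0.019312


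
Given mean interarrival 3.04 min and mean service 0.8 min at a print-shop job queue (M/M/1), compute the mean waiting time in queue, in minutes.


λ = 60/3.04 = 19.7368 /hr
μ = 60/0.8 = 75.0000 /hr
ρ = λ/μ = 19.7368/75.0000 = 0.2632
Wq = ρ/(μ−λ) = 0.2632/(75.0000−19.7368) = 0.004762 hr
In minutes: 0.004762·60 = 0.2857 min

Final: 0.2857 min


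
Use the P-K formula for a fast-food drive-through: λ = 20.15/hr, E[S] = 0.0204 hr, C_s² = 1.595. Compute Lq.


ρ = λ·E[S] = 20.15·0.0204 = 0.4111
Lq = ρ²(1+C_s²)/(2(1−ρ)) = 0.1690·(1+1.595)/(2·0.5889)
= 0.1690·2.5950/1.1779 = 0.37226

Final: 0.37226


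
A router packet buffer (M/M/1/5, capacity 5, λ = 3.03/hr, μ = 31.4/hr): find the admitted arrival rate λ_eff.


ρ = 0.09650; P_K = (1−ρ)ρ^5/(1−ρ^6) = 0.000007560
λ_eff = λ(1 − P_K) = 3.03·(1 − 0.000007560) = 3.03·0.999992 = 3.0300 /hr

Final: 3.0300 /hr


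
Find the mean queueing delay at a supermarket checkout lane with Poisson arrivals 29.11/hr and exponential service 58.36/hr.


ρ = 29.11/58.36 = 0.4988
Wq = ρ/(μ−λ) = 0.4988/(58.36 − 29.11) = 0.4988/29.25 = 0.01705 hr

Final: 0.01705 hr


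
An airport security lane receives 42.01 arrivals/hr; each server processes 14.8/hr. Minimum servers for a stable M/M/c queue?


Stability requires cμ > λ ⇔ c > λ/μ.
λ/μ = 42.01/14.8 = 2.8385
Minimum integer c = ⌊2.8385⌋ + 1 = 3
Check: 3·14.8 = 44.40 > 42.01, while 2·14.8 = 29.60 ≤ 42.01

Final: 3 servers


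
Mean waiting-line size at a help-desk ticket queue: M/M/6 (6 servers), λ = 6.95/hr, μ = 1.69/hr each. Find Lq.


a = λ/μ = 4.1124; ρ = a/6 = 0.6854
P₀ = 0.014655
Lq = P₀·a^c·ρ / (c!·(1−ρ)²) = 0.014655·4837.13936·0.6854/(720·0.09897)
= 0.68186

Final: 0.68186


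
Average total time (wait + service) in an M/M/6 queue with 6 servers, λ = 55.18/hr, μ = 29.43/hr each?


a = 1.8750; ρ = 0.3125; P₀ = 0.153209
Lq = P₀·a^c·ρ/(c!(1−ρ)²) = 0.006112
Wq = Lq/λ = 0.006112/55.18 = 0.0001108 hr
W = Wq + 1/μ = 0.0001108 + 0.03398 = 0.03409 hr

Final: 0.03409 hr


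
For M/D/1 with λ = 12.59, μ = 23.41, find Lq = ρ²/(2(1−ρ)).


ρ = 12.59/23.41 = 0.5378
M/D/1: Lq = ρ²/(2(1−ρ)) = 0.2892/(2·0.4622) = 0.31289

Final: 0.31289


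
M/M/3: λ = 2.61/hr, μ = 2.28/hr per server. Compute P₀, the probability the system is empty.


a = λ/μ = 2.61/2.28 = 1.1447; ρ = a/c = 0.3816
Σ_{k=0}^{2} a^k/k! (terms k=0..2) = 1.00000 + 1.14474 + 0.65521 = 2.79995
Tail: a^3/(3!(1−ρ)) = 1.50009/(6·0.6184) = 0.40428
P₀ = 1/(2.79995 + 0.40428) = 1/3.20423 = 0.312088

Final: 0.312088


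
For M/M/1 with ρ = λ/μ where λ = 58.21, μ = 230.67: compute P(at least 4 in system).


ρ = 58.21/230.67 = 0.2524
P(N ≥ n) = ρ^n = 0.2524^4 = 0.004055

Final: 0.004055


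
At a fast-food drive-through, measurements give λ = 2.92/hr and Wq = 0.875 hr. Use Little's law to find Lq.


Lq = λWq = 2.92·0.875 = 2.5550

Final: 2.5550


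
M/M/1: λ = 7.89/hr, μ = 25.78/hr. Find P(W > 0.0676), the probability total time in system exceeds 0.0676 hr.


W ~ Exponential(μ−λ) for M/M/1.
μ − λ = 25.78 − 7.89 = 17.8900
P(W > t) = e^{−(μ−λ)t} = e^{−1.2094} = 0.298387

Final: 0.298387


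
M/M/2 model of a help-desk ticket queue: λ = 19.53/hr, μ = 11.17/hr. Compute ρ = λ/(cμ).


ρ = λ/(cμ) = 19.53/(2·11.17) = 19.53/22.34 = 0.8742

Final: 0.8742


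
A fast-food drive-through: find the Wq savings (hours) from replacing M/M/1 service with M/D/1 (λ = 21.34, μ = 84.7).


ρ = 21.34/84.7 = 0.2519
Wq(M/M/1) = ρ/(μ−λ) = 0.2519/63.36 = 0.003976 hr
Wq(M/D/1) = ρ/(2(μ−λ)) = 0.001988 hr
Savings = 0.003976 − 0.001988 = 0.001988 hr

Final: 0.001988 hr


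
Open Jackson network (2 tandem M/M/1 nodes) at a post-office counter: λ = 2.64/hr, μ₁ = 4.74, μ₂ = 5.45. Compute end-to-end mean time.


Each node sees arrival rate λ = 2.64/hr (tandem ⇒ throughput preserved).
W₁ = 1/(μ₁−λ) = 1/(4.74−2.64) = 0.47619 hr
W₂ = 1/(μ₂−λ) = 1/(5.45−2.64) = 0.35587 hr
W_total = W₁ + W₂ = 0.47619 + 0.35587 = 0.83206 hr

Final: 0.83206 hr


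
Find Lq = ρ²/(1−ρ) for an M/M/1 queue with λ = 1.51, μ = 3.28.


ρ = 1.51/3.28 = 0.4604
Lq = ρ²/(1−ρ) = 0.2119/0.5396 = 0.3927

Final: 0.3927


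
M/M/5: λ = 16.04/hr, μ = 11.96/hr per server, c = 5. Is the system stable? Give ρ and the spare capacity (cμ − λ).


Total capacity cμ = 5·11.96 = 59.80/hr
ρ = λ/(cμ) = 16.04/59.80 = 0.2682
Stable ⇔ ρ < 1: YES
Spare capacity = cμ − λ = 59.80 − 16.04 = 43.76/hr

Final: ρ = 0.2682; stable; margin = 43.76/hr


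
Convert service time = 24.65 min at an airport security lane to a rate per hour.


μ = 1/(service time) in consistent units.
1 hour = 60 min, so μ = 60/24.65 = 2.4341 per hour

Final: 2.4341 /hr


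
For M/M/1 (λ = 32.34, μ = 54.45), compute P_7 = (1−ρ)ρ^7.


ρ = 32.34/54.45 = 0.5939
P_n = (1−ρ)·ρ^n = (1 − 0.5939)·0.5939^7 = 0.4061·0.026073 = 0.010587

Final: 0.010587


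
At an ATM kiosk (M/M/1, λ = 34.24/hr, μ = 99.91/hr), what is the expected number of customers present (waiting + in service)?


ρ = λ/μ = 34.24/99.91 = 0.3427
L = ρ/(1−ρ) = 0.3427/(1 − 0.3427) = 0.3427/0.6573 = 0.5214

Final: 0.5214


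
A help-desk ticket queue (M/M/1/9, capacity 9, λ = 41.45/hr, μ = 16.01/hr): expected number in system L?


ρ = 41.45/16.01 = 2.5890
L = ρ[1 − (K+1)ρ^K + Kρ^(K+1)] / [(1−ρ)(1−ρ^(K+1))]
Numerator: 2.5890·(1 − 10·5226.354048 + 9·13531.066538) = 179980.141745
Denominator: (-1.5890)·(-13530.066538) = 21499.368691
L = 179980.141745/21499.368691 = 8.3714

Final: 8.3714


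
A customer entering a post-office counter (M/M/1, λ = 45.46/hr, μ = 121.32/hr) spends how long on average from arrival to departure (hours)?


W = 1/(μ−λ) = 1/(121.32 − 45.46) = 1/75.86 = 0.01318 hr

Final: 0.01318 hr


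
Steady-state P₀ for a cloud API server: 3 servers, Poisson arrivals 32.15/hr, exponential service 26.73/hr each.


a = λ/μ = 32.15/26.73 = 1.2028; ρ = a/c = 0.4009
Σ_{k=0}^{2} a^k/k! (terms k=0..2) = 1.00000 + 1.20277 + 0.72333 = 2.92609
Tail: a^3/(3!(1−ρ)) = 1.73999/(6·0.5991) = 0.48407
P₀ = 1/(2.92609 + 0.48407) = 1/3.41017 = 0.293241

Final: 0.293241


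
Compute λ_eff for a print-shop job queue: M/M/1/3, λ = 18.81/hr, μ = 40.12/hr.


ρ = 0.4688; P_K = (1−ρ)ρ^3/(1−ρ^4) = 0.057519
λ_eff = λ(1 − P_K) = 18.81·(1 − 0.057519) = 18.81·0.942481 = 17.7281 /hr

Final: 17.7281 /hr


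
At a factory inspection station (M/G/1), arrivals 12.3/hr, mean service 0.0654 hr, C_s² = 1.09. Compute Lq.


ρ = λ·E[S] = 12.3·0.0654 = 0.8044
Lq = ρ²(1+C_s²)/(2(1−ρ)) = 0.6471·(1+1.09)/(2·0.1956)
= 0.6471·2.0900/0.3912 = 3.45746

Final: 3.45746


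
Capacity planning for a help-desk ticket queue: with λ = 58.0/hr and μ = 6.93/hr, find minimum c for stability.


Stability requires cμ > λ ⇔ c > λ/μ.
λ/μ = 58.0/6.93 = 8.3694
Minimum integer c = ⌊8.3694⌋ + 1 = 9
Check: 9·6.93 = 62.37 > 58.0, while 8·6.93 = 55.44 ≤ 58.0

Final: 9 servers


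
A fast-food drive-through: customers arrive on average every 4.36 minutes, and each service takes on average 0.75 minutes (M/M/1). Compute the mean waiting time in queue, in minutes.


λ = 60/4.36 = 13.7615 /hr
μ = 60/0.75 = 80.0000 /hr
ρ = λ/μ = 13.7615/80.0000 = 0.1720
Wq = ρ/(μ−λ) = 0.1720/(80.0000−13.7615) = 0.002597 hr
In minutes: 0.002597·60 = 0.1558 min

Final: 0.1558 min


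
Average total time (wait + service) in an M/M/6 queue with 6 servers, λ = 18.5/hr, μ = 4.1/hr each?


a = 4.5122; ρ = 0.7520; P₀ = 0.008998
Lq = P₀·a^c·ρ/(c!(1−ρ)²) = 1.29002
Wq = Lq/λ = 1.29002/18.5 = 0.06973 hr
W = Wq + 1/μ = 0.06973 + 0.24390 = 0.31363 hr

Final: 0.31363 hr


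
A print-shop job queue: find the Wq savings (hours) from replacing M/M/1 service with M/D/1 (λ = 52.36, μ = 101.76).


ρ = 52.36/101.76 = 0.5145
Wq(M/M/1) = ρ/(μ−λ) = 0.5145/49.40 = 0.01042 hr
Wq(M/D/1) = ρ/(2(μ−λ)) = 0.005208 hr
Savings = 0.01042 − 0.005208 = 0.005208 hr

Final: 0.005208 hr


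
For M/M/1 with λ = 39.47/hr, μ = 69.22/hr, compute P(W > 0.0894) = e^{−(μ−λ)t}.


W ~ Exponential(μ−λ) for M/M/1.
μ − λ = 69.22 − 39.47 = 29.7500
P(W > t) = e^{−(μ−λ)t} = e^{−2.6596} = 0.069973

Final: 0.069973


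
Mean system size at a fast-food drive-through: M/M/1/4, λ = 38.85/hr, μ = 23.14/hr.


ρ = 38.85/23.14 = 1.6789
L = ρ[1 − (K+1)ρ^K + Kρ^(K+1)] / [(1−ρ)(1−ρ^(K+1))]
Numerator: 1.6789·(1 − 5·7.945307 + 4·13.339463) = 24.564679
Denominator: (-0.6789)·(-12.339463) = 8.377397
L = 24.564679/8.377397 = 2.9323

Final: 2.9323


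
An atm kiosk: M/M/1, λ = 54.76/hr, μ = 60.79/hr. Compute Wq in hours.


ρ = 54.76/60.79 = 0.9008
Wq = ρ/(μ−λ) = 0.9008/(60.79 − 54.76) = 0.9008/6.03 = 0.1494 hr

Final: 0.1494 hr


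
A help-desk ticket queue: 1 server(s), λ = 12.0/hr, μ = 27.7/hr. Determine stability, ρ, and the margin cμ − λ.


Total capacity cμ = 1·27.7 = 27.70/hr
ρ = λ/(cμ) = 12.0/27.70 = 0.4332
Stable ⇔ ρ < 1: YES
Spare capacity = cμ − λ = 27.70 − 12.0 = 15.70/hr

Final: ρ = 0.4332; stable; margin = 15.70/hr


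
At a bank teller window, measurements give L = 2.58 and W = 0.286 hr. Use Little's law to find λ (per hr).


λ = L/W = 2.58/0.286 = 9.0210 /hr

Final: 9.0210 /hr


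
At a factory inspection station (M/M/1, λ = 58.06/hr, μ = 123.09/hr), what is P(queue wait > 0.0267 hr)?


ρ = 58.06/123.09 = 0.4717
P(Wq > t) = ρ·e^{−(μ−λ)t} = 0.4717·e^{−1.7363}
= 0.4717·0.176171 = 0.083098

Final: 0.083098


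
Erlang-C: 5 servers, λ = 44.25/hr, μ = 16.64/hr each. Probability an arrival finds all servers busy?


a = λ/μ = 2.6593; ρ = a/5 = 0.5319
P₀ = 0.067658 (from M/M/c formula)
C(c,a) = [a^c/(c!(1−ρ))]·P₀ = [132.98411/(120·0.4681)]·0.067658
= 2.36720·0.067658 = 0.160161

Final: 0.160161


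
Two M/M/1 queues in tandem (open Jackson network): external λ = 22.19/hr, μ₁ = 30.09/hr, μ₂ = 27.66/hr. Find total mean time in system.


Each node sees arrival rate λ = 22.19/hr (tandem ⇒ throughput preserved).
W₁ = 1/(μ₁−λ) = 1/(30.09−22.19) = 0.12658 hr
W₂ = 1/(μ₂−λ) = 1/(27.66−22.19) = 0.18282 hr
W_total = W₁ + W₂ = 0.12658 + 0.18282 = 0.30940 hr

Final: 0.30940 hr


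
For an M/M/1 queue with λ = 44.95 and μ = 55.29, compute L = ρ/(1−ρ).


ρ = λ/μ = 44.95/55.29 = 0.8130
L = ρ/(1−ρ) = 0.8130/(1 − 0.8130) = 0.8130/0.1870 = 4.3472

Final: 4.3472


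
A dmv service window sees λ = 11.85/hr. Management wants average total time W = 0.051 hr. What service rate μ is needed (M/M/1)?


W = 1/(μ−λ) ⇒ μ − λ = 1/W = 1/0.051 = 19.6078
μ = λ + 1/W = 11.85 + 19.6078 = 31.4578 per hr

Final: 31.4578 /hr


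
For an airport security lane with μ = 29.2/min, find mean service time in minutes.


Mean service time = 1/μ = 1/29.2 minute = 0.03425 minute
In minutes: 0.03425 × 1 = 0.03425 min

Final: 0.03425 min


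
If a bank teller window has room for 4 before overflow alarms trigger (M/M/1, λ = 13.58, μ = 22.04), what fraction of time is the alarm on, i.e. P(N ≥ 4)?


ρ = 13.58/22.04 = 0.6162
P(N ≥ n) = ρ^n = 0.6162^4 = 0.144129

Final: 0.144129


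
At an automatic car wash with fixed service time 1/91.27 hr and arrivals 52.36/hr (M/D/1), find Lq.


ρ = 52.36/91.27 = 0.5737
M/D/1: Lq = ρ²/(2(1−ρ)) = 0.3291/(2·0.4263) = 0.38599

Final: 0.38599


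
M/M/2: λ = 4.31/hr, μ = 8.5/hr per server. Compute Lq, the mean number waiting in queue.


a = λ/μ = 0.5071; ρ = a/2 = 0.2535
P₀ = 0.595495
Lq = P₀·a^c·ρ / (c!·(1−ρ)²) = 0.595495·0.25711·0.2535/(2·0.55722)
= 0.03483

Final: 0.03483


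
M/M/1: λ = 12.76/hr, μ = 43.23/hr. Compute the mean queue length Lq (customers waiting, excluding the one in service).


ρ = 12.76/43.23 = 0.2952
Lq = ρ²/(1−ρ) = 0.08712/0.7048 = 0.1236

Final: 0.1236


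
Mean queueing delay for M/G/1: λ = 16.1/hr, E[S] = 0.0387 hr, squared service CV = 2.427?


ρ = λ·E[S] = 16.1·0.0387 = 0.6231
E[S²] = E[S]²(1+C_s²) = 0.0387²·(1+2.427) = 0.005133
Wq = λ·E[S²]/(2(1−ρ)) = 16.1·0.005133/(2·0.3769) = 0.10962 hr

Final: 0.10962 hr


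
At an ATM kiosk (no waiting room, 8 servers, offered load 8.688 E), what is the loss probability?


B(c,a) = (a^c/c!) / Σ_{k=0}^{c} a^k/k!
a^8/8! = 805.078029
Σ terms (k=0..8): 1.00000 + 8.68800 + 37.74067 + 109.29699 + 237.39305 + 412.49417 + 597.29156 + 741.32415 + 805.07803 = 2950.306621
B = 805.078029/2950.306621 = 0.272879

Final: 0.272879


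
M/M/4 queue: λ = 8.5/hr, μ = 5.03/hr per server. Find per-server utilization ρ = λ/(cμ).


ρ = λ/(cμ) = 8.5/(4·5.03) = 8.5/20.12 = 0.4225

Final: 0.4225


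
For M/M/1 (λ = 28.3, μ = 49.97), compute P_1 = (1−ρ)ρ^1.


ρ = 28.3/49.97 = 0.5663
P_n = (1−ρ)·ρ^n = (1 − 0.5663)·0.5663^1 = 0.4337·0.566340 = 0.245599

Final: 0.245599


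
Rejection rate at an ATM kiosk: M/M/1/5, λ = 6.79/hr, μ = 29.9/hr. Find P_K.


ρ = λ/μ = 6.79/29.9 = 0.2271
P_K = (1−ρ)ρ^K/(1−ρ^(K+1)) = (0.7729·0.0006039)/(1 − 0.0001371)
= 0.0004668/0.999863 = 0.0004669

Final: 0.0004669


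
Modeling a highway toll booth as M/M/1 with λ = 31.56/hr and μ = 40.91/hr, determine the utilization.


ρ = λ/μ = 31.56/40.91 = 0.7714

Final: 0.7714


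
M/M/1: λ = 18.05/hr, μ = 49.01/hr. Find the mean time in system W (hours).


W = 1/(μ−λ) = 1/(49.01 − 18.05) = 1/30.96 = 0.03230 hr

Final: 0.03230 hr


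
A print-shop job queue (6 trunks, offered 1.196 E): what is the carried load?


B(6,1.196) = 0.001230 (Erlang-B)
Carried load = a(1 − B) = 1.196·(1 − 0.001230) = 1.196·0.998770 = 1.1945 E

Final: 1.1945 Erlangs


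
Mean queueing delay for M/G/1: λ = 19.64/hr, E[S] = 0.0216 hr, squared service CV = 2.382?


ρ = λ·E[S] = 19.64·0.0216 = 0.4242
E[S²] = E[S]²(1+C_s²) = 0.0216²·(1+2.382) = 0.001578
Wq = λ·E[S²]/(2(1−ρ)) = 19.64·0.001578/(2·0.5758) = 0.02691 hr

Final: 0.02691 hr


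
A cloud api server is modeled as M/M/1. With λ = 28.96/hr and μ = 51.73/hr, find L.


ρ = λ/μ = 28.96/51.73 = 0.5598
L = ρ/(1−ρ) = 0.5598/(1 − 0.5598) = 0.5598/0.4402 = 1.2718

Final: 1.2718


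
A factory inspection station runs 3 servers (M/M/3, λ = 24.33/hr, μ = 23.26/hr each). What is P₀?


a = λ/μ = 24.33/23.26 = 1.0460; ρ = a/c = 0.3487
Σ_{k=0}^{2} a^k/k! (terms k=0..2) = 1.00000 + 1.04600 + 0.54706 = 2.59306
Tail: a^3/(3!(1−ρ)) = 1.14445/(6·0.6513) = 0.29285
P₀ = 1/(2.59306 + 0.29285) = 1/2.88591 = 0.346511

Final: 0.346511


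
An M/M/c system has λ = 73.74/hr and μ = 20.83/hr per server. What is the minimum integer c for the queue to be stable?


Stability requires cμ > λ ⇔ c > λ/μ.
λ/μ = 73.74/20.83 = 3.5401
Minimum integer c = ⌊3.5401⌋ + 1 = 4
Check: 4·20.83 = 83.32 > 73.74, while 3·20.83 = 62.49 ≤ 73.74

Final: 4 servers


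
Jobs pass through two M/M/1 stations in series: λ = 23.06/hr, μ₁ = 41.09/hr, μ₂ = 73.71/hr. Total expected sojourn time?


Each node sees arrival rate λ = 23.06/hr (tandem ⇒ throughput preserved).
W₁ = 1/(μ₁−λ) = 1/(41.09−23.06) = 0.05546 hr
W₂ = 1/(μ₂−λ) = 1/(73.71−23.06) = 0.01974 hr
W_total = W₁ + W₂ = 0.05546 + 0.01974 = 0.07521 hr

Final: 0.07521 hr


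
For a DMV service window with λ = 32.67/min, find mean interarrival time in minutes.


Mean interarrival time = 1/λ = 1/32.67 minute = 0.03061 minute
In minutes: 0.03061 × 1 = 0.03061 min

Final: 0.03061 min


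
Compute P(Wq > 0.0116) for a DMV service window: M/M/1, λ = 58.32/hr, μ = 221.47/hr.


ρ = 58.32/221.47 = 0.2633
P(Wq > t) = ρ·e^{−(μ−λ)t} = 0.2633·e^{−1.8925}
= 0.2633·0.150689 = 0.039681

Final: 0.039681


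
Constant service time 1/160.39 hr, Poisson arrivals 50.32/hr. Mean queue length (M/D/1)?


ρ = 50.32/160.39 = 0.3137
M/D/1: Lq = ρ²/(2(1−ρ)) = 0.09843/(2·0.6863) = 0.07171

Final: 0.07171


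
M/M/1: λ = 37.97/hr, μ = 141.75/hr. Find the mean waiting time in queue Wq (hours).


ρ = 37.97/141.75 = 0.2679
Wq = ρ/(μ−λ) = 0.2679/(141.75 − 37.97) = 0.2679/103.78 = 0.002581 hr

Final: 0.002581 hr


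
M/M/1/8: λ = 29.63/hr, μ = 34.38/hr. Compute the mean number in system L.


ρ = 29.63/34.38 = 0.8618
L = ρ[1 − (K+1)ρ^K + Kρ^(K+1)] / [(1−ρ)(1−ρ^(K+1))]
Numerator: 0.8618·(1 − 9·0.304373 + 8·0.262320) = 0.309577
Denominator: (0.1382)·(0.737680) = 0.101919
L = 0.309577/0.101919 = 3.0375

Final: 3.0375


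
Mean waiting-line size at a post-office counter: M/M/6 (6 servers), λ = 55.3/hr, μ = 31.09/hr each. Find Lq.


a = λ/μ = 1.7787; ρ = a/6 = 0.2965
P₀ = 0.168734
Lq = P₀·a^c·ρ / (c!·(1−ρ)²) = 0.168734·31.66842·0.2965/(720·0.49498)
= 0.004445

Final: 0.004445


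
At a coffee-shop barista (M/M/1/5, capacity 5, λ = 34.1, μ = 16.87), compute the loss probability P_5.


ρ = λ/μ = 34.1/16.87 = 2.0213
P_K = (1−ρ)ρ^K/(1−ρ^(K+1)) = (-1.0213·33.743994)/(1 − 68.208073)
= -34.464079/-67.208073 = 0.512797

Final: 0.512797


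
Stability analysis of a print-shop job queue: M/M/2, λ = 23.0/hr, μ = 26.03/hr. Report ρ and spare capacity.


Total capacity cμ = 2·26.03 = 52.06/hr
ρ = λ/(cμ) = 23.0/52.06 = 0.4418
Stable ⇔ ρ < 1: YES
Spare capacity = cμ − λ = 52.06 − 23.0 = 29.06/hr

Final: ρ = 0.4418; stable; margin = 29.06/hr


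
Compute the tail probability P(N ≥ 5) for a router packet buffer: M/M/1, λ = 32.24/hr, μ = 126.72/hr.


ρ = 32.24/126.72 = 0.2544
P(N ≥ n) = ρ^n = 0.2544^5 = 0.001066

Final: 0.001066


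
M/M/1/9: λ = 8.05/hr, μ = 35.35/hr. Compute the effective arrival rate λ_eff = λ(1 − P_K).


ρ = 0.2277; P_K = (1−ρ)ρ^9/(1−ρ^10) = 0.000001272
λ_eff = λ(1 − P_K) = 8.05·(1 − 0.000001272) = 8.05·0.999999 = 8.0500 /hr

Final: 8.0500 /hr


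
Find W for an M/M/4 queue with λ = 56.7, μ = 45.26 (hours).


a = 1.2528; ρ = 0.3132; P₀ = 0.284529
Lq = P₀·a^c·ρ/(c!(1−ρ)²) = 0.01939
Wq = Lq/λ = 0.01939/56.7 = 0.0003419 hr
W = Wq + 1/μ = 0.0003419 + 0.02209 = 0.02244 hr

Final: 0.02244 hr


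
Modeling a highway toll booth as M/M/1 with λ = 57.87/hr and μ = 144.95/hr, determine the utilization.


ρ = λ/μ = 57.87/144.95 = 0.3992

Final: 0.3992


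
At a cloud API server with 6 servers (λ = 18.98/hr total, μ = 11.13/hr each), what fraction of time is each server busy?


ρ = λ/(cμ) = 18.98/(6·11.13) = 18.98/66.78 = 0.2842

Final: 0.2842


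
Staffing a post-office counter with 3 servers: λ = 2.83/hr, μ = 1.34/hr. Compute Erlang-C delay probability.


a = λ/μ = 2.1119; ρ = a/3 = 0.7040
P₀ = 0.093935 (from M/M/c formula)
C(c,a) = [a^c/(c!(1−ρ))]·P₀ = [9.41987/(6·0.2960)]·0.093935
= 5.30362·0.093935 = 0.498194

Final: 0.498194


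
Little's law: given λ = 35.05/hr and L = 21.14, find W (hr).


W = L/λ = 21.14/35.05 = 0.6031 hr

Final: 0.6031 hr


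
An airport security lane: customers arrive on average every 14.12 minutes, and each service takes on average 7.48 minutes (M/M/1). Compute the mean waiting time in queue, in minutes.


λ = 60/14.12 = 4.2493 /hr
μ = 60/7.48 = 8.0214 /hr
ρ = λ/μ = 4.2493/8.0214 = 0.5297
Wq = ρ/(μ−λ) = 0.5297/(8.0214−4.2493) = 0.14044 hr
In minutes: 0.14044·60 = 8.426 min

Final: 8.426 min


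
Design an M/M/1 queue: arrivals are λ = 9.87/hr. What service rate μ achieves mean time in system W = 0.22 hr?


W = 1/(μ−λ) ⇒ μ − λ = 1/W = 1/0.22 = 4.5455
μ = λ + 1/W = 9.87 + 4.5455 = 14.4155 per hr

Final: 14.4155 /hr


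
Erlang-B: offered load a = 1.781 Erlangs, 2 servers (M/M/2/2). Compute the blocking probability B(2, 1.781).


B(c,a) = (a^c/c!) / Σ_{k=0}^{c} a^k/k!
a^2/2! = 1.585980
Σ terms (k=0..2): 1.00000 + 1.78100 + 1.58598 = 4.366980
B = 1.585980/4.366980 = 0.363176

Final: 0.363176


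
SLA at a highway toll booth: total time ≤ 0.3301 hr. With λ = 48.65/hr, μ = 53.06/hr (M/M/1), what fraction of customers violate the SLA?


W ~ Exponential(μ−λ) for M/M/1.
μ − λ = 53.06 − 48.65 = 4.4100
P(W > t) = e^{−(μ−λ)t} = e^{−1.4557} = 0.233227

Final: 0.233227


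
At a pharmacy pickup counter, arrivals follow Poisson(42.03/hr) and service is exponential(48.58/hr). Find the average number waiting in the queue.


ρ = 42.03/48.58 = 0.8652
Lq = ρ²/(1−ρ) = 0.7485/0.1348 = 5.5516

Final: 5.5516


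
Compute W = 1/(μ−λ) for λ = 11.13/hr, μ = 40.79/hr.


W = 1/(μ−λ) = 1/(40.79 − 11.13) = 1/29.66 = 0.03372 hr

Final: 0.03372 hr


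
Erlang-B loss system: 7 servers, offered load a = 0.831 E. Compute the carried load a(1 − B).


B(7,0.831) = 0.00002365 (Erlang-B)
Carried load = a(1 − B) = 0.831·(1 − 0.00002365) = 0.831·0.999976 = 0.8310 E

Final: 0.8310 Erlangs


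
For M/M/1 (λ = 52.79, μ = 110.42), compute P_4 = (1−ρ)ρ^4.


ρ = 52.79/110.42 = 0.4781
P_n = (1−ρ)·ρ^n = (1 − 0.4781)·0.4781^4 = 0.5219·0.052242 = 0.027266

Final: 0.027266


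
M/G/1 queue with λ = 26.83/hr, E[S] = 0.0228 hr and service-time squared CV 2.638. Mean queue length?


ρ = λ·E[S] = 26.83·0.0228 = 0.6117
Lq = ρ²(1+C_s²)/(2(1−ρ)) = 0.3742·(1+2.638)/(2·0.3883)
= 0.3742·3.6380/0.7766 = 1.75309

Final: 1.75309


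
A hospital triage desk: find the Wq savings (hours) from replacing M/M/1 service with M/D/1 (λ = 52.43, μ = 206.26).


ρ = 52.43/206.26 = 0.2542
Wq(M/M/1) = ρ/(μ−λ) = 0.2542/153.83 = 0.001652 hr
Wq(M/D/1) = ρ/(2(μ−λ)) = 0.0008262 hr
Savings = 0.001652 − 0.0008262 = 0.0008262 hr

Final: 0.0008262 hr


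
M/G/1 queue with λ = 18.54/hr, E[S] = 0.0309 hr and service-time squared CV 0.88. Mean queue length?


ρ = λ·E[S] = 18.54·0.0309 = 0.5729
Lq = ρ²(1+C_s²)/(2(1−ρ)) = 0.3282·(1+0.88)/(2·0.4271)
= 0.3282·1.8800/0.8542 = 0.72230

Final: 0.72230


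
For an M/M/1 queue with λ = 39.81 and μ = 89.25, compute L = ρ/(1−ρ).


ρ = λ/μ = 39.81/89.25 = 0.4461
L = ρ/(1−ρ) = 0.4461/(1 − 0.4461) = 0.4461/0.5539 = 0.8052

Final: 0.8052


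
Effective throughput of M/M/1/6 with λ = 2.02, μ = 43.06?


ρ = 0.04691; P_K = (1−ρ)ρ^6/(1−ρ^7) = 0.00000001016
λ_eff = λ(1 − P_K) = 2.02·(1 − 0.00000001016) = 2.02·1.000000 = 2.0200 /hr

Final: 2.0200 /hr


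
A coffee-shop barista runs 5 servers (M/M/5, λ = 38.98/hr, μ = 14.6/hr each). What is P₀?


a = λ/μ = 38.98/14.6 = 2.6699; ρ = a/c = 0.5340
Σ_{k=0}^{4} a^k/k! (terms k=0..4) = 1.00000 + 2.66986 + 3.56408 + 3.17187 + 2.11712 = 12.52294
Tail: a^5/(5!(1−ρ)) = 135.65784/(120·0.4660) = 2.42578
P₀ = 1/(12.52294 + 2.42578) = 1/14.94872 = 0.066895

Final: 0.066895
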